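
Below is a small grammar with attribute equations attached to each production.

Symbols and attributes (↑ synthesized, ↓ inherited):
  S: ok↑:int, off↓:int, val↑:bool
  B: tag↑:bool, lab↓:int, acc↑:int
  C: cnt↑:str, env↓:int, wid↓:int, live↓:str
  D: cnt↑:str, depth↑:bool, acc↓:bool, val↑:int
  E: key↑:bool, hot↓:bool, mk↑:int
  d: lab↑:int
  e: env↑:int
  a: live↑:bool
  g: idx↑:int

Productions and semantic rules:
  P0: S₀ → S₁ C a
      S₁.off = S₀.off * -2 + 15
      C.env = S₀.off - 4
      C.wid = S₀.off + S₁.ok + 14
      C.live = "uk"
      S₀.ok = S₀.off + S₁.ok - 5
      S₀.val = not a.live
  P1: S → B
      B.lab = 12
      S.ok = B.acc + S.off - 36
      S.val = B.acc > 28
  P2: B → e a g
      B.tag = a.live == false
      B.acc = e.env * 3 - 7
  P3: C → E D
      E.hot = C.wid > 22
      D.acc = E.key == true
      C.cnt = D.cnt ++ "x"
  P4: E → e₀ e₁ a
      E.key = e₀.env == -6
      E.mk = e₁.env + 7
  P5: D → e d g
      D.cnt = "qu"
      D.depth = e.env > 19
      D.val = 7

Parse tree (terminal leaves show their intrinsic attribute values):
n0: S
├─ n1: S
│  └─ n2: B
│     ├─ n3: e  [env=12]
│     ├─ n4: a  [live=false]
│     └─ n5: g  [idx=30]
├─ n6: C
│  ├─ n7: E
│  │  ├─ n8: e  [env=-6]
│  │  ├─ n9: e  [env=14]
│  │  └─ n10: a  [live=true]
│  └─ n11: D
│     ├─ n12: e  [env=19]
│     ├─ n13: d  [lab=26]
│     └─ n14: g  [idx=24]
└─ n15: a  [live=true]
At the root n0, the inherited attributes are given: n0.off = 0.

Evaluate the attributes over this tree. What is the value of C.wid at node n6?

22

1. n0.off = 0  [given at root]
2. n1.off = 15  [S₀.off * -2 + 15]
3. n2.lab = 12  [12]
4. n3.env = 12  [terminal]
5. n4.live = false  [terminal]
6. n5.idx = 30  [terminal]
7. n2.tag = true  [a.live == false]
8. n2.acc = 29  [e.env * 3 - 7]
9. n1.ok = 8  [B.acc + S.off - 36]
10. n1.val = true  [B.acc > 28]
11. n6.env = -4  [S₀.off - 4]
12. n6.wid = 22  [S₀.off + S₁.ok + 14]
13. n6.live = "uk"  ["uk"]
14. n7.hot = false  [C.wid > 22]
15. n8.env = -6  [terminal]
16. n9.env = 14  [terminal]
17. n10.live = true  [terminal]
18. n7.key = true  [e₀.env == -6]
19. n7.mk = 21  [e₁.env + 7]
20. n11.acc = true  [E.key == true]
21. n12.env = 19  [terminal]
22. n13.lab = 26  [terminal]
23. n14.idx = 24  [terminal]
24. n11.cnt = "qu"  ["qu"]
25. n11.depth = false  [e.env > 19]
26. n11.val = 7  [7]
27. n6.cnt = "qux"  [D.cnt ++ "x"]
28. n15.live = true  [terminal]
29. n0.ok = 3  [S₀.off + S₁.ok - 5]
30. n0.val = false  [not a.live]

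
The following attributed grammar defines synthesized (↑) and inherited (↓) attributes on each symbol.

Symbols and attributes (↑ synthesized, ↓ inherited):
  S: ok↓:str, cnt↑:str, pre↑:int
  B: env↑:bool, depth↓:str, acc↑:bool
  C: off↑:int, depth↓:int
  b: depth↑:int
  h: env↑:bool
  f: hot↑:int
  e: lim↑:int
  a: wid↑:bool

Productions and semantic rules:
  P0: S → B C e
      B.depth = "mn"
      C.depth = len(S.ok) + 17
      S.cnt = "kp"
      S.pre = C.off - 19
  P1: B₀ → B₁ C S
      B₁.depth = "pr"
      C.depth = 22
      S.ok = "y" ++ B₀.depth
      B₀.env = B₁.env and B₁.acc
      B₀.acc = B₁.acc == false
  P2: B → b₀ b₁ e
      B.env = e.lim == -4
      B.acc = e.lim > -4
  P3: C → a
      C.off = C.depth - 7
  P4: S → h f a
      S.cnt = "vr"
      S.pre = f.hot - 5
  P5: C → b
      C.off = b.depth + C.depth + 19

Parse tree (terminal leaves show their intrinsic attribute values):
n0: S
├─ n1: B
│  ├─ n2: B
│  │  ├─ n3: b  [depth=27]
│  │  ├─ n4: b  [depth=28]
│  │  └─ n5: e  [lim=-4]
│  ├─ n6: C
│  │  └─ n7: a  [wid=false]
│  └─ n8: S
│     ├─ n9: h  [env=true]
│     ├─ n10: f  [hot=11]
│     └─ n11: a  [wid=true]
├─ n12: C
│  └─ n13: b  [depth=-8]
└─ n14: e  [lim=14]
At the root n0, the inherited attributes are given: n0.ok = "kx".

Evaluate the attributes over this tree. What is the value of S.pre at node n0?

1. n0.ok = "kx"  [given at root]
2. n1.depth = "mn"  ["mn"]
3. n2.depth = "pr"  ["pr"]
4. n3.depth = 27  [terminal]
5. n4.depth = 28  [terminal]
6. n5.lim = -4  [terminal]
7. n2.env = true  [e.lim == -4]
8. n2.acc = false  [e.lim > -4]
9. n6.depth = 22  [22]
10. n7.wid = false  [terminal]
11. n6.off = 15  [C.depth - 7]
12. n8.ok = "ymn"  ["y" ++ B₀.depth]
13. n9.env = true  [terminal]
14. n10.hot = 11  [terminal]
15. n11.wid = true  [terminal]
16. n8.cnt = "vr"  ["vr"]
17. n8.pre = 6  [f.hot - 5]
18. n1.env = false  [B₁.env and B₁.acc]
19. n1.acc = true  [B₁.acc == false]
20. n12.depth = 19  [len(S.ok) + 17]
21. n13.depth = -8  [terminal]
22. n12.off = 30  [b.depth + C.depth + 19]
23. n14.lim = 14  [terminal]
24. n0.cnt = "kp"  ["kp"]
25. n0.pre = 11  [C.off - 19]

11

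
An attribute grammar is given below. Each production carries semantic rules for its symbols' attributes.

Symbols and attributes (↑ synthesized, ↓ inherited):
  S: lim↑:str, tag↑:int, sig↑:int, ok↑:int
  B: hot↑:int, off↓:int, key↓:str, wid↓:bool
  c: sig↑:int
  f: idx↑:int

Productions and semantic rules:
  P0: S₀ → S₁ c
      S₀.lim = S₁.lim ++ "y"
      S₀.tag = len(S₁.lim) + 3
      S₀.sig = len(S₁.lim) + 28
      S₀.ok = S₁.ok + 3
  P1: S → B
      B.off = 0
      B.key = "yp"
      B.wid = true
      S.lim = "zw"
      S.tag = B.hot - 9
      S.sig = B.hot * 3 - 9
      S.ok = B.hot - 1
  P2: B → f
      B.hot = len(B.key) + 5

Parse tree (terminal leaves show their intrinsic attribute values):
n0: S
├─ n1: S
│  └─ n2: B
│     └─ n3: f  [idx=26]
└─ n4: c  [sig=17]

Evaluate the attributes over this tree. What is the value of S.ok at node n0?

1. n2.off = 0  [0]
2. n2.key = "yp"  ["yp"]
3. n2.wid = true  [true]
4. n3.idx = 26  [terminal]
5. n2.hot = 7  [len(B.key) + 5]
6. n1.lim = "zw"  ["zw"]
7. n1.tag = -2  [B.hot - 9]
8. n1.sig = 12  [B.hot * 3 - 9]
9. n1.ok = 6  [B.hot - 1]
10. n4.sig = 17  [terminal]
11. n0.lim = "zwy"  [S₁.lim ++ "y"]
12. n0.tag = 5  [len(S₁.lim) + 3]
13. n0.sig = 30  [len(S₁.lim) + 28]
14. n0.ok = 9  [S₁.ok + 3]

9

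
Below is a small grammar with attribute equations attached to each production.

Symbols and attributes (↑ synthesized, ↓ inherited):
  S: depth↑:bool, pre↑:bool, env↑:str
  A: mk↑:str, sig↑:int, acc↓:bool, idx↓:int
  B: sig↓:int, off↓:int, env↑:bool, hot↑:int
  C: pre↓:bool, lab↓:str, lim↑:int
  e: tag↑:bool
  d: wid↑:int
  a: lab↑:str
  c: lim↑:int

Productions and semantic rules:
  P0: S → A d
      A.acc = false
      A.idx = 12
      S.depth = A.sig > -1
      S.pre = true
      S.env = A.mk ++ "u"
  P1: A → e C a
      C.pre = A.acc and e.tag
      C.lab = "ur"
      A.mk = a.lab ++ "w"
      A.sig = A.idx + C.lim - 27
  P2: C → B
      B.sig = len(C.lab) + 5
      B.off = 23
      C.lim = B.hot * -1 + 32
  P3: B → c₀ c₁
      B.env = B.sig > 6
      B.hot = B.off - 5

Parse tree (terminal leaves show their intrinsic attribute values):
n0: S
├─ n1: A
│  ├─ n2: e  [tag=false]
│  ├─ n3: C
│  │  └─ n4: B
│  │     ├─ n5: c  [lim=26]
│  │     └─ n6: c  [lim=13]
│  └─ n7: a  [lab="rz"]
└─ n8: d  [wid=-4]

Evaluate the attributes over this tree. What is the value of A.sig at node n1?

1. n1.acc = false  [false]
2. n1.idx = 12  [12]
3. n2.tag = false  [terminal]
4. n3.pre = false  [A.acc and e.tag]
5. n3.lab = "ur"  ["ur"]
6. n4.sig = 7  [len(C.lab) + 5]
7. n4.off = 23  [23]
8. n5.lim = 26  [terminal]
9. n6.lim = 13  [terminal]
10. n4.env = true  [B.sig > 6]
11. n4.hot = 18  [B.off - 5]
12. n3.lim = 14  [B.hot * -1 + 32]
13. n7.lab = "rz"  [terminal]
14. n1.mk = "rzw"  [a.lab ++ "w"]
15. n1.sig = -1  [A.idx + C.lim - 27]
16. n8.wid = -4  [terminal]
17. n0.depth = false  [A.sig > -1]
18. n0.pre = true  [true]
19. n0.env = "rzwu"  [A.mk ++ "u"]

-1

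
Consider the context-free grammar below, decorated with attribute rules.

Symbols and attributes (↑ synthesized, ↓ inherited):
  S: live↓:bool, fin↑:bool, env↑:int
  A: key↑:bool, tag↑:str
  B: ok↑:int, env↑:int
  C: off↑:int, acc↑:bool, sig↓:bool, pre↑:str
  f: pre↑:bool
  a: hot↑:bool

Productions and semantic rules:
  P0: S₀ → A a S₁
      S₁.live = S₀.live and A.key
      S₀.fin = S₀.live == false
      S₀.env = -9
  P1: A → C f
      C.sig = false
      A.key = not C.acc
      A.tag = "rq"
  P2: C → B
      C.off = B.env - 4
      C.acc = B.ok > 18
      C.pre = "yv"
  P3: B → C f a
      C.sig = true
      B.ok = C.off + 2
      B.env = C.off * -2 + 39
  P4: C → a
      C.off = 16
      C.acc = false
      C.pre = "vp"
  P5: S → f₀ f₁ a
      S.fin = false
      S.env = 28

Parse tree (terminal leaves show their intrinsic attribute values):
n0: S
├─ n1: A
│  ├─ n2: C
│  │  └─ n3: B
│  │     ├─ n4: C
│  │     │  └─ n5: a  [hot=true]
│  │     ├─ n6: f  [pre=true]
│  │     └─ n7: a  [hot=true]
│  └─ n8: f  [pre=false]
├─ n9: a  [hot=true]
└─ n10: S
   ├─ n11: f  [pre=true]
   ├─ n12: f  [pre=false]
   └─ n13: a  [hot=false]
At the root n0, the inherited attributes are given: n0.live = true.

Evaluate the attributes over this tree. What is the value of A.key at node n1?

true

1. n0.live = true  [given at root]
2. n2.sig = false  [false]
3. n4.sig = true  [true]
4. n5.hot = true  [terminal]
5. n4.off = 16  [16]
6. n4.acc = false  [false]
7. n4.pre = "vp"  ["vp"]
8. n6.pre = true  [terminal]
9. n7.hot = true  [terminal]
10. n3.ok = 18  [C.off + 2]
11. n3.env = 7  [C.off * -2 + 39]
12. n2.off = 3  [B.env - 4]
13. n2.acc = false  [B.ok > 18]
14. n2.pre = "yv"  ["yv"]
15. n8.pre = false  [terminal]
16. n1.key = true  [not C.acc]
17. n1.tag = "rq"  ["rq"]
18. n9.hot = true  [terminal]
19. n10.live = true  [S₀.live and A.key]
20. n11.pre = true  [terminal]
21. n12.pre = false  [terminal]
22. n13.hot = false  [terminal]
23. n10.fin = false  [false]
24. n10.env = 28  [28]
25. n0.fin = false  [S₀.live == false]
26. n0.env = -9  [-9]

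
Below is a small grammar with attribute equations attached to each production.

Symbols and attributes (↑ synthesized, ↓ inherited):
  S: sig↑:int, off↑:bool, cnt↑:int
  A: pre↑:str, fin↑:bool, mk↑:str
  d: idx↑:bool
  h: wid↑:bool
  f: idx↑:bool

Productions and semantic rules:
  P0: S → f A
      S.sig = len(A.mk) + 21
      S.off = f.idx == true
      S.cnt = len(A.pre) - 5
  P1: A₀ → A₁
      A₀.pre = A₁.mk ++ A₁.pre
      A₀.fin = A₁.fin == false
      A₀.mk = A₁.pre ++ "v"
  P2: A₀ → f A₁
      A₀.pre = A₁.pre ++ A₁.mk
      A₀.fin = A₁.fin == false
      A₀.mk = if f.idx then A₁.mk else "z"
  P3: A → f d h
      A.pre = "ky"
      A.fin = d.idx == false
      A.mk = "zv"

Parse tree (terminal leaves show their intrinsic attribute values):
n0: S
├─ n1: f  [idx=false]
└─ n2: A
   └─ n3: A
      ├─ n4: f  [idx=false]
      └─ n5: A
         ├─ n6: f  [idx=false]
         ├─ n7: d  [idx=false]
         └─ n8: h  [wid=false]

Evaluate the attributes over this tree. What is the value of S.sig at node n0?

26

1. n1.idx = false  [terminal]
2. n4.idx = false  [terminal]
3. n6.idx = false  [terminal]
4. n7.idx = false  [terminal]
5. n8.wid = false  [terminal]
6. n5.pre = "ky"  ["ky"]
7. n5.fin = true  [d.idx == false]
8. n5.mk = "zv"  ["zv"]
9. n3.pre = "kyzv"  [A₁.pre ++ A₁.mk]
10. n3.fin = false  [A₁.fin == false]
11. n3.mk = "z"  [if f.idx then A₁.mk else "z"]
12. n2.pre = "zkyzv"  [A₁.mk ++ A₁.pre]
13. n2.fin = true  [A₁.fin == false]
14. n2.mk = "kyzvv"  [A₁.pre ++ "v"]
15. n0.sig = 26  [len(A.mk) + 21]
16. n0.off = false  [f.idx == true]
17. n0.cnt = 0  [len(A.pre) - 5]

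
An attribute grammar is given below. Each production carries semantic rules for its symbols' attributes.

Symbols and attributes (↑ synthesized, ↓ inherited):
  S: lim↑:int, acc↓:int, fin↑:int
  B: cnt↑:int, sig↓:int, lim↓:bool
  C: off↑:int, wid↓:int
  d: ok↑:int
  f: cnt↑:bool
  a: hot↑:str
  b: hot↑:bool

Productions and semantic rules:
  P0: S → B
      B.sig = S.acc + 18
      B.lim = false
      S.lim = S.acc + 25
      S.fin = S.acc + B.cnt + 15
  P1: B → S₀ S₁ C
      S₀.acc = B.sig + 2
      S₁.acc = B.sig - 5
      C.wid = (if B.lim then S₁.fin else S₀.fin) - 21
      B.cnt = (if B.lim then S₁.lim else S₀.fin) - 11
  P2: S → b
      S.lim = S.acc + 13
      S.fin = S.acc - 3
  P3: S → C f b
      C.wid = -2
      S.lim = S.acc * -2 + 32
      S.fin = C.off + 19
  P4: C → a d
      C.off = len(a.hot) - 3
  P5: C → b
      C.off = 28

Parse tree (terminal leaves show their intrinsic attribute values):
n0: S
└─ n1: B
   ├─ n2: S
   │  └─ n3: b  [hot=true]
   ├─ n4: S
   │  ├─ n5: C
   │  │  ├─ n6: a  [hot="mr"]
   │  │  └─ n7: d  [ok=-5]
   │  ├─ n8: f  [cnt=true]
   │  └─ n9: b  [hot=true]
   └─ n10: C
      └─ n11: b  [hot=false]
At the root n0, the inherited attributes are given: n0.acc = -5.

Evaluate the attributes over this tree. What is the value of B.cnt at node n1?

1

1. n0.acc = -5  [given at root]
2. n1.sig = 13  [S.acc + 18]
3. n1.lim = false  [false]
4. n2.acc = 15  [B.sig + 2]
5. n3.hot = true  [terminal]
6. n2.lim = 28  [S.acc + 13]
7. n2.fin = 12  [S.acc - 3]
8. n4.acc = 8  [B.sig - 5]
9. n5.wid = -2  [-2]
10. n6.hot = "mr"  [terminal]
11. n7.ok = -5  [terminal]
12. n5.off = -1  [len(a.hot) - 3]
13. n8.cnt = true  [terminal]
14. n9.hot = true  [terminal]
15. n4.lim = 16  [S.acc * -2 + 32]
16. n4.fin = 18  [C.off + 19]
17. n10.wid = -9  [(if B.lim then S₁.fin else S₀.fin) - 21]
18. n11.hot = false  [terminal]
19. n10.off = 28  [28]
20. n1.cnt = 1  [(if B.lim then S₁.lim else S₀.fin) - 11]
21. n0.lim = 20  [S.acc + 25]
22. n0.fin = 11  [S.acc + B.cnt + 15]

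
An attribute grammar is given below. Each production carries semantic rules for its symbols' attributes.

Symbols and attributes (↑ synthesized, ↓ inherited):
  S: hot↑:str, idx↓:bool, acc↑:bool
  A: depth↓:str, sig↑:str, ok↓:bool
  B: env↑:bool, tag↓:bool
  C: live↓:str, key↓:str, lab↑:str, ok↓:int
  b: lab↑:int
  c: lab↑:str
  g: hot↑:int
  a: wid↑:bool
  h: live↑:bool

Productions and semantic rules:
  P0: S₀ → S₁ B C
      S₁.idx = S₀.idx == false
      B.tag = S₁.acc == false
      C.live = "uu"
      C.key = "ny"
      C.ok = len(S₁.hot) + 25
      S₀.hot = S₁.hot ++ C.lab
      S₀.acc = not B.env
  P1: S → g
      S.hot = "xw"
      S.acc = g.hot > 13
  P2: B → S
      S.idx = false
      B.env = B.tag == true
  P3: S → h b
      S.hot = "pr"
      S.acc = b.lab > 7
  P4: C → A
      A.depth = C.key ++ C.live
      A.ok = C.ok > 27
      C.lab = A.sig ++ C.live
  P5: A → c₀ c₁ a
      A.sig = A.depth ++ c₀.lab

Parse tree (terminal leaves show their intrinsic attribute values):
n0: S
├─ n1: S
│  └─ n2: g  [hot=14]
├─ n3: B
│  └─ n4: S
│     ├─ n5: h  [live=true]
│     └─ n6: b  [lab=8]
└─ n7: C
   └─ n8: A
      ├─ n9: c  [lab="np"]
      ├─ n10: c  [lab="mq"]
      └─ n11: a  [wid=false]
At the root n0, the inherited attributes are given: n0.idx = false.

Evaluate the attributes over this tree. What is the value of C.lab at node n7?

1. n0.idx = false  [given at root]
2. n1.idx = true  [S₀.idx == false]
3. n2.hot = 14  [terminal]
4. n1.hot = "xw"  ["xw"]
5. n1.acc = true  [g.hot > 13]
6. n3.tag = false  [S₁.acc == false]
7. n4.idx = false  [false]
8. n5.live = true  [terminal]
9. n6.lab = 8  [terminal]
10. n4.hot = "pr"  ["pr"]
11. n4.acc = true  [b.lab > 7]
12. n3.env = false  [B.tag == true]
13. n7.live = "uu"  ["uu"]
14. n7.key = "ny"  ["ny"]
15. n7.ok = 27  [len(S₁.hot) + 25]
16. n8.depth = "nyuu"  [C.key ++ C.live]
17. n8.ok = false  [C.ok > 27]
18. n9.lab = "np"  [terminal]
19. n10.lab = "mq"  [terminal]
20. n11.wid = false  [terminal]
21. n8.sig = "nyuunp"  [A.depth ++ c₀.lab]
22. n7.lab = "nyuunpuu"  [A.sig ++ C.live]
23. n0.hot = "xwnyuunpuu"  [S₁.hot ++ C.lab]
24. n0.acc = true  [not B.env]

"nyuunpuu"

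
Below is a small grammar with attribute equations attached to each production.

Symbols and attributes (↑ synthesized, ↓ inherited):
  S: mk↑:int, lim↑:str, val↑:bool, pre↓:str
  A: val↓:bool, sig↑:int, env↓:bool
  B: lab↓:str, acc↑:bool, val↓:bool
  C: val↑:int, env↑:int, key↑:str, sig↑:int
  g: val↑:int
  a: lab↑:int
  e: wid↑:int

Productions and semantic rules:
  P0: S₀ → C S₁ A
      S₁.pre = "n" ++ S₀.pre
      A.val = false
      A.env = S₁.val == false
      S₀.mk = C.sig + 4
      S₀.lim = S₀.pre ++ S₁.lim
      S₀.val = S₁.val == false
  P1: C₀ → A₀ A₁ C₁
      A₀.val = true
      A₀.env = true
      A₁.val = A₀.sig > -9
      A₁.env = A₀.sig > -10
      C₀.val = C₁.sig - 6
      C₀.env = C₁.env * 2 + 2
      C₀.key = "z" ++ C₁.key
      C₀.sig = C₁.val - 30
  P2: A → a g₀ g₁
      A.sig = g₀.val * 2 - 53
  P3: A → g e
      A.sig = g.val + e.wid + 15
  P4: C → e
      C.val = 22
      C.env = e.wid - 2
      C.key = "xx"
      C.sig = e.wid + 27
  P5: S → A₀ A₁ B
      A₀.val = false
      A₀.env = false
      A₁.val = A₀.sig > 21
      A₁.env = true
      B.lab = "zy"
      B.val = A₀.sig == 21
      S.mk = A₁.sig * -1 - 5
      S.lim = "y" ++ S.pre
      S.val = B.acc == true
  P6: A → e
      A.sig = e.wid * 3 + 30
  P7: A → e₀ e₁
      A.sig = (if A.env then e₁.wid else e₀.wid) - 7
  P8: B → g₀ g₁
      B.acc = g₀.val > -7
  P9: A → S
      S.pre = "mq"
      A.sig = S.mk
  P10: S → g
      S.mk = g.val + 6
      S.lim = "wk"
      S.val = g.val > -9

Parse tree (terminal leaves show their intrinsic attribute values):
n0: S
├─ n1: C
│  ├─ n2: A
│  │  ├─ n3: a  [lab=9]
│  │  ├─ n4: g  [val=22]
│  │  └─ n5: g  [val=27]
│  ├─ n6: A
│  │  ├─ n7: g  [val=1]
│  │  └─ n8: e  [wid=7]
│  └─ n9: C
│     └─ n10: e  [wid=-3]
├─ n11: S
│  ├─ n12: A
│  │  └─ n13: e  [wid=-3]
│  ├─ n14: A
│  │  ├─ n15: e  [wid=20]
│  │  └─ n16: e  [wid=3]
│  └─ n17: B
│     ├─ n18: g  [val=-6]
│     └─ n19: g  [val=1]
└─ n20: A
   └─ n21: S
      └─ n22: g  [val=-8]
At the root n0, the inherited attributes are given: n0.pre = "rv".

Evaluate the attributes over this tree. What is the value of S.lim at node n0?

1. n0.pre = "rv"  [given at root]
2. n2.val = true  [true]
3. n2.env = true  [true]
4. n3.lab = 9  [terminal]
5. n4.val = 22  [terminal]
6. n5.val = 27  [terminal]
7. n2.sig = -9  [g₀.val * 2 - 53]
8. n6.val = false  [A₀.sig > -9]
9. n6.env = true  [A₀.sig > -10]
10. n7.val = 1  [terminal]
11. n8.wid = 7  [terminal]
12. n6.sig = 23  [g.val + e.wid + 15]
13. n10.wid = -3  [terminal]
14. n9.val = 22  [22]
15. n9.env = -5  [e.wid - 2]
16. n9.key = "xx"  ["xx"]
17. n9.sig = 24  [e.wid + 27]
18. n1.val = 18  [C₁.sig - 6]
19. n1.env = -8  [C₁.env * 2 + 2]
20. n1.key = "zxx"  ["z" ++ C₁.key]
21. n1.sig = -8  [C₁.val - 30]
22. n11.pre = "nrv"  ["n" ++ S₀.pre]
23. n12.val = false  [false]
24. n12.env = false  [false]
25. n13.wid = -3  [terminal]
26. n12.sig = 21  [e.wid * 3 + 30]
27. n14.val = false  [A₀.sig > 21]
28. n14.env = true  [true]
29. n15.wid = 20  [terminal]
30. n16.wid = 3  [terminal]
31. n14.sig = -4  [(if A.env then e₁.wid else e₀.wid) - 7]
32. n17.lab = "zy"  ["zy"]
33. n17.val = true  [A₀.sig == 21]
34. n18.val = -6  [terminal]
35. n19.val = 1  [terminal]
36. n17.acc = true  [g₀.val > -7]
37. n11.mk = -1  [A₁.sig * -1 - 5]
38. n11.lim = "ynrv"  ["y" ++ S.pre]
39. n11.val = true  [B.acc == true]
40. n20.val = false  [false]
41. n20.env = false  [S₁.val == false]
42. n21.pre = "mq"  ["mq"]
43. n22.val = -8  [terminal]
44. n21.mk = -2  [g.val + 6]
45. n21.lim = "wk"  ["wk"]
46. n21.val = true  [g.val > -9]
47. n20.sig = -2  [S.mk]
48. n0.mk = -4  [C.sig + 4]
49. n0.lim = "rvynrv"  [S₀.pre ++ S₁.lim]
50. n0.val = false  [S₁.val == false]

"rvynrv"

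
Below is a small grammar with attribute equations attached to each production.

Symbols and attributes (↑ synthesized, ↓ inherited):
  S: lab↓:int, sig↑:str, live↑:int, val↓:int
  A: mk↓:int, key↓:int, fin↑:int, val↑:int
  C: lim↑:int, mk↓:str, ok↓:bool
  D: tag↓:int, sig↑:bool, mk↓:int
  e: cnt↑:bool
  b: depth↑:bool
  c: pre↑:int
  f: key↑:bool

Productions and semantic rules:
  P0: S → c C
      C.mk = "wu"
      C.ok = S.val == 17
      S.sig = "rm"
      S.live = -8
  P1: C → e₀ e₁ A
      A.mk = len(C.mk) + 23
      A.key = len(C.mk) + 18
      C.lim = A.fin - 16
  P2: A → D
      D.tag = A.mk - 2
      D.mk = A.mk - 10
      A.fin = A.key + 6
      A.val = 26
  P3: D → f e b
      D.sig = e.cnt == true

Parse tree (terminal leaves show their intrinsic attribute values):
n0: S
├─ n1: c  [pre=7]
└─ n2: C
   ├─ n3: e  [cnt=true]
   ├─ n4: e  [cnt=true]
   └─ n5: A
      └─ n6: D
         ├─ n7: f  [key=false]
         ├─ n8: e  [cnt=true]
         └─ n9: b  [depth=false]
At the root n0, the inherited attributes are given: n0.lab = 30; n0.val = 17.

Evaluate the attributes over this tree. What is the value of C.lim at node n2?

10

1. n0.lab = 30  [given at root]
2. n0.val = 17  [given at root]
3. n1.pre = 7  [terminal]
4. n2.mk = "wu"  ["wu"]
5. n2.ok = true  [S.val == 17]
6. n3.cnt = true  [terminal]
7. n4.cnt = true  [terminal]
8. n5.mk = 25  [len(C.mk) + 23]
9. n5.key = 20  [len(C.mk) + 18]
10. n6.tag = 23  [A.mk - 2]
11. n6.mk = 15  [A.mk - 10]
12. n7.key = false  [terminal]
13. n8.cnt = true  [terminal]
14. n9.depth = false  [terminal]
15. n6.sig = true  [e.cnt == true]
16. n5.fin = 26  [A.key + 6]
17. n5.val = 26  [26]
18. n2.lim = 10  [A.fin - 16]
19. n0.sig = "rm"  ["rm"]
20. n0.live = -8  [-8]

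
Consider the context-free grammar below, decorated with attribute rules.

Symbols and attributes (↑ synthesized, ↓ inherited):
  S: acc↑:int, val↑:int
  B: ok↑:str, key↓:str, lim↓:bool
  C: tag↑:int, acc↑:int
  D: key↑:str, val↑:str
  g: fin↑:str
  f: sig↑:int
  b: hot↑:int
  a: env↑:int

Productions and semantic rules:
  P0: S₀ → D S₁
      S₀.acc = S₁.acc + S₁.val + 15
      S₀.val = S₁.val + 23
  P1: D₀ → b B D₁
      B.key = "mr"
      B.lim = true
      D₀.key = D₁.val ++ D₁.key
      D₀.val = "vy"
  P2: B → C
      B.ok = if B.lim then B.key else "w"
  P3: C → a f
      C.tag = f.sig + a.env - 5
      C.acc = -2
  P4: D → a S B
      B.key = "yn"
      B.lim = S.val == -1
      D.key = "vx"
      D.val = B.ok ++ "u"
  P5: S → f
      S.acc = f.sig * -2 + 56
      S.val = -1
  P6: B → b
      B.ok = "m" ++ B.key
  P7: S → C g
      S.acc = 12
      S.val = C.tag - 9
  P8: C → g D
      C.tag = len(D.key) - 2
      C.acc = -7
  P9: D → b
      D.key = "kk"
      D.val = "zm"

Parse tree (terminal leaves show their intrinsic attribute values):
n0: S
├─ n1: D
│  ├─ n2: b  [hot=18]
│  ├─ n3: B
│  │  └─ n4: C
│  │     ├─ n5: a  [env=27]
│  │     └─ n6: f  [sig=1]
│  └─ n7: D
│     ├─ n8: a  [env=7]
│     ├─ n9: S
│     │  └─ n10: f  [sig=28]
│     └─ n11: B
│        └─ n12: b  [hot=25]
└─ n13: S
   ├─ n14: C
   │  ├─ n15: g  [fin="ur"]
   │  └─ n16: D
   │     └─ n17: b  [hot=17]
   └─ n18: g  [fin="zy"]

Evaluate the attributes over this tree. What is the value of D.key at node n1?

"mynuvx"

1. n2.hot = 18  [terminal]
2. n3.key = "mr"  ["mr"]
3. n3.lim = true  [true]
4. n5.env = 27  [terminal]
5. n6.sig = 1  [terminal]
6. n4.tag = 23  [f.sig + a.env - 5]
7. n4.acc = -2  [-2]
8. n3.ok = "mr"  [if B.lim then B.key else "w"]
9. n8.env = 7  [terminal]
10. n10.sig = 28  [terminal]
11. n9.acc = 0  [f.sig * -2 + 56]
12. n9.val = -1  [-1]
13. n11.key = "yn"  ["yn"]
14. n11.lim = true  [S.val == -1]
15. n12.hot = 25  [terminal]
16. n11.ok = "myn"  ["m" ++ B.key]
17. n7.key = "vx"  ["vx"]
18. n7.val = "mynu"  [B.ok ++ "u"]
19. n1.key = "mynuvx"  [D₁.val ++ D₁.key]
20. n1.val = "vy"  ["vy"]
21. n15.fin = "ur"  [terminal]
22. n17.hot = 17  [terminal]
23. n16.key = "kk"  ["kk"]
24. n16.val = "zm"  ["zm"]
25. n14.tag = 0  [len(D.key) - 2]
26. n14.acc = -7  [-7]
27. n18.fin = "zy"  [terminal]
28. n13.acc = 12  [12]
29. n13.val = -9  [C.tag - 9]
30. n0.acc = 18  [S₁.acc + S₁.val + 15]
31. n0.val = 14  [S₁.val + 23]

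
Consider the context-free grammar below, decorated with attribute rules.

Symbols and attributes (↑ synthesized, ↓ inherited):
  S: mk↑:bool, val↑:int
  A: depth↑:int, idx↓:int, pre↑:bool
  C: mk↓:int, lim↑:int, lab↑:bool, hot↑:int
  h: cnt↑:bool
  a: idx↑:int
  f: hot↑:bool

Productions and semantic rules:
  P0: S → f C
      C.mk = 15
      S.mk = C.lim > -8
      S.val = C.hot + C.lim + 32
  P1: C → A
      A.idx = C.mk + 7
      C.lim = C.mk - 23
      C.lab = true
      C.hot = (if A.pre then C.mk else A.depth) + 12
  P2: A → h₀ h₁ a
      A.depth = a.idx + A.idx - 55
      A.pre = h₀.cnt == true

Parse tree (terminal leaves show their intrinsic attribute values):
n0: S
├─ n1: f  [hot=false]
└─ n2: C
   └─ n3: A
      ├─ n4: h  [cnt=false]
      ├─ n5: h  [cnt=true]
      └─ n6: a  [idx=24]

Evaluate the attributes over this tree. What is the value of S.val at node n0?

27

1. n1.hot = false  [terminal]
2. n2.mk = 15  [15]
3. n3.idx = 22  [C.mk + 7]
4. n4.cnt = false  [terminal]
5. n5.cnt = true  [terminal]
6. n6.idx = 24  [terminal]
7. n3.depth = -9  [a.idx + A.idx - 55]
8. n3.pre = false  [h₀.cnt == true]
9. n2.lim = -8  [C.mk - 23]
10. n2.lab = true  [true]
11. n2.hot = 3  [(if A.pre then C.mk else A.depth) + 12]
12. n0.mk = false  [C.lim > -8]
13. n0.val = 27  [C.hot + C.lim + 32]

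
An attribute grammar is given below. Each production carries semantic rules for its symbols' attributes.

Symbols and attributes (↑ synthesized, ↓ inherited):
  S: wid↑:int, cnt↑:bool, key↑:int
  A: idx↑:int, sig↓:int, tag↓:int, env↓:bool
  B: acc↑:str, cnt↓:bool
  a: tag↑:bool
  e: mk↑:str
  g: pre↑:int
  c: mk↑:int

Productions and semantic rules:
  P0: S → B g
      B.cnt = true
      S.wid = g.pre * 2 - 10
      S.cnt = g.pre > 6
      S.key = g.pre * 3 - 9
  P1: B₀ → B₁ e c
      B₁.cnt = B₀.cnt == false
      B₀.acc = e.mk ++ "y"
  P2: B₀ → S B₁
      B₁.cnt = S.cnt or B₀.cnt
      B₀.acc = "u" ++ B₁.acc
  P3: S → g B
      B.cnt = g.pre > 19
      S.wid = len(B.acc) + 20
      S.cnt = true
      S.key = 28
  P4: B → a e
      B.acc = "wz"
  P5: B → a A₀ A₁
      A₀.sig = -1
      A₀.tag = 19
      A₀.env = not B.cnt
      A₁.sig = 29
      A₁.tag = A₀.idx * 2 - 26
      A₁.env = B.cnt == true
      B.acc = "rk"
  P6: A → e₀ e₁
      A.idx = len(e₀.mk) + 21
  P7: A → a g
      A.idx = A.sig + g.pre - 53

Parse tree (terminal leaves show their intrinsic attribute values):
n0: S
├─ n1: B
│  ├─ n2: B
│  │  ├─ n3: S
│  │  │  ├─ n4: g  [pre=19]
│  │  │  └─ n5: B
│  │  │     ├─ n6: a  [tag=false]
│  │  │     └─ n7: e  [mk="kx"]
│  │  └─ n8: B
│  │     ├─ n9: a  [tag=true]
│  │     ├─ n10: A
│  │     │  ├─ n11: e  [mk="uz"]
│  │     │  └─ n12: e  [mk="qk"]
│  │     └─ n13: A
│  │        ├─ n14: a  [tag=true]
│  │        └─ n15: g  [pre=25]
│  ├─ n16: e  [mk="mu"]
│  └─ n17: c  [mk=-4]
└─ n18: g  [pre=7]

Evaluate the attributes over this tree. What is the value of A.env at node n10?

false

1. n1.cnt = true  [true]
2. n2.cnt = false  [B₀.cnt == false]
3. n4.pre = 19  [terminal]
4. n5.cnt = false  [g.pre > 19]
5. n6.tag = false  [terminal]
6. n7.mk = "kx"  [terminal]
7. n5.acc = "wz"  ["wz"]
8. n3.wid = 22  [len(B.acc) + 20]
9. n3.cnt = true  [true]
10. n3.key = 28  [28]
11. n8.cnt = true  [S.cnt or B₀.cnt]
12. n9.tag = true  [terminal]
13. n10.sig = -1  [-1]
14. n10.tag = 19  [19]
15. n10.env = false  [not B.cnt]
16. n11.mk = "uz"  [terminal]
17. n12.mk = "qk"  [terminal]
18. n10.idx = 23  [len(e₀.mk) + 21]
19. n13.sig = 29  [29]
20. n13.tag = 20  [A₀.idx * 2 - 26]
21. n13.env = true  [B.cnt == true]
22. n14.tag = true  [terminal]
23. n15.pre = 25  [terminal]
24. n13.idx = 1  [A.sig + g.pre - 53]
25. n8.acc = "rk"  ["rk"]
26. n2.acc = "urk"  ["u" ++ B₁.acc]
27. n16.mk = "mu"  [terminal]
28. n17.mk = -4  [terminal]
29. n1.acc = "muy"  [e.mk ++ "y"]
30. n18.pre = 7  [terminal]
31. n0.wid = 4  [g.pre * 2 - 10]
32. n0.cnt = true  [g.pre > 6]
33. n0.key = 12  [g.pre * 3 - 9]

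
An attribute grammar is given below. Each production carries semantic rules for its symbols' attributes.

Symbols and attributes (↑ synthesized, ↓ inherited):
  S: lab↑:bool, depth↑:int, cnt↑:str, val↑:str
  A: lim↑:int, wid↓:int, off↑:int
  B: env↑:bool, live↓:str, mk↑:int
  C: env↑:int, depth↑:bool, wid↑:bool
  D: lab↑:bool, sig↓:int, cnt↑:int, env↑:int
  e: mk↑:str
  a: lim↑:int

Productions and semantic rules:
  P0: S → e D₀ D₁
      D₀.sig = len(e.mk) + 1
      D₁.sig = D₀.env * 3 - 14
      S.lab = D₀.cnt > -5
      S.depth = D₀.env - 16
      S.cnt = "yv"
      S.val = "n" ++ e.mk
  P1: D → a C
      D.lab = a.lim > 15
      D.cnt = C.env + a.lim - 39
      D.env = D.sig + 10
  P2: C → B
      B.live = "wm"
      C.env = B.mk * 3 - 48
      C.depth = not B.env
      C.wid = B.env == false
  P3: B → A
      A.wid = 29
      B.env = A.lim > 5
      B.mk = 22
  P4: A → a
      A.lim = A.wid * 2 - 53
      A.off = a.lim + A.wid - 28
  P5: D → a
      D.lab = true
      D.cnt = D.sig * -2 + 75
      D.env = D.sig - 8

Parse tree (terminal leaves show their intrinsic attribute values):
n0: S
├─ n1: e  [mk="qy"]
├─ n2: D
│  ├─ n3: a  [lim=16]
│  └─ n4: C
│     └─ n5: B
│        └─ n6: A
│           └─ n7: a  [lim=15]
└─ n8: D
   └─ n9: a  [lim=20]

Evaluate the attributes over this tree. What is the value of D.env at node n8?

17

1. n1.mk = "qy"  [terminal]
2. n2.sig = 3  [len(e.mk) + 1]
3. n3.lim = 16  [terminal]
4. n5.live = "wm"  ["wm"]
5. n6.wid = 29  [29]
6. n7.lim = 15  [terminal]
7. n6.lim = 5  [A.wid * 2 - 53]
8. n6.off = 16  [a.lim + A.wid - 28]
9. n5.env = false  [A.lim > 5]
10. n5.mk = 22  [22]
11. n4.env = 18  [B.mk * 3 - 48]
12. n4.depth = true  [not B.env]
13. n4.wid = true  [B.env == false]
14. n2.lab = true  [a.lim > 15]
15. n2.cnt = -5  [C.env + a.lim - 39]
16. n2.env = 13  [D.sig + 10]
17. n8.sig = 25  [D₀.env * 3 - 14]
18. n9.lim = 20  [terminal]
19. n8.lab = true  [true]
20. n8.cnt = 25  [D.sig * -2 + 75]
21. n8.env = 17  [D.sig - 8]
22. n0.lab = false  [D₀.cnt > -5]
23. n0.depth = -3  [D₀.env - 16]
24. n0.cnt = "yv"  ["yv"]
25. n0.val = "nqy"  ["n" ++ e.mk]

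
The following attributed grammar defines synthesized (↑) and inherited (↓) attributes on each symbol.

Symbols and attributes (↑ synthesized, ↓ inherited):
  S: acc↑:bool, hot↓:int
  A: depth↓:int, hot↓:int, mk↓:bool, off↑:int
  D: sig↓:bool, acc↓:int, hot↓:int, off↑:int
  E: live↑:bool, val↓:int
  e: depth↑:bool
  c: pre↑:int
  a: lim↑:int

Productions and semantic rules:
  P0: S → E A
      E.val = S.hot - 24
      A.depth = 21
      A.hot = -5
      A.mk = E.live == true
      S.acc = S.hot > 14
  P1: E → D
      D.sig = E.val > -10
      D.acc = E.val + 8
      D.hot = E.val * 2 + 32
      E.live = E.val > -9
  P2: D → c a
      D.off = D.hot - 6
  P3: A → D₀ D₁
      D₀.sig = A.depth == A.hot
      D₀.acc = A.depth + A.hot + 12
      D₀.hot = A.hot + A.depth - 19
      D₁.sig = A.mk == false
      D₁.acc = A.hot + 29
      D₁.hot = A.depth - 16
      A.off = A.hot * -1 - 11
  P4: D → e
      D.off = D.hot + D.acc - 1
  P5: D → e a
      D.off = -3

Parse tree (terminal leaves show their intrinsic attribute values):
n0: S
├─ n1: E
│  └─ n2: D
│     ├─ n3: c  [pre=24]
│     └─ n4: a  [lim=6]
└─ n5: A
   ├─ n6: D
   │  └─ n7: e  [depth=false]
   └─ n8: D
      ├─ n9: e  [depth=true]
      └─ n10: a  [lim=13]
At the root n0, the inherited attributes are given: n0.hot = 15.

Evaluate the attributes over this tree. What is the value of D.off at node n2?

8

1. n0.hot = 15  [given at root]
2. n1.val = -9  [S.hot - 24]
3. n2.sig = true  [E.val > -10]
4. n2.acc = -1  [E.val + 8]
5. n2.hot = 14  [E.val * 2 + 32]
6. n3.pre = 24  [terminal]
7. n4.lim = 6  [terminal]
8. n2.off = 8  [D.hot - 6]
9. n1.live = false  [E.val > -9]
10. n5.depth = 21  [21]
11. n5.hot = -5  [-5]
12. n5.mk = false  [E.live == true]
13. n6.sig = false  [A.depth == A.hot]
14. n6.acc = 28  [A.depth + A.hot + 12]
15. n6.hot = -3  [A.hot + A.depth - 19]
16. n7.depth = false  [terminal]
17. n6.off = 24  [D.hot + D.acc - 1]
18. n8.sig = true  [A.mk == false]
19. n8.acc = 24  [A.hot + 29]
20. n8.hot = 5  [A.depth - 16]
21. n9.depth = true  [terminal]
22. n10.lim = 13  [terminal]
23. n8.off = -3  [-3]
24. n5.off = -6  [A.hot * -1 - 11]
25. n0.acc = true  [S.hot > 14]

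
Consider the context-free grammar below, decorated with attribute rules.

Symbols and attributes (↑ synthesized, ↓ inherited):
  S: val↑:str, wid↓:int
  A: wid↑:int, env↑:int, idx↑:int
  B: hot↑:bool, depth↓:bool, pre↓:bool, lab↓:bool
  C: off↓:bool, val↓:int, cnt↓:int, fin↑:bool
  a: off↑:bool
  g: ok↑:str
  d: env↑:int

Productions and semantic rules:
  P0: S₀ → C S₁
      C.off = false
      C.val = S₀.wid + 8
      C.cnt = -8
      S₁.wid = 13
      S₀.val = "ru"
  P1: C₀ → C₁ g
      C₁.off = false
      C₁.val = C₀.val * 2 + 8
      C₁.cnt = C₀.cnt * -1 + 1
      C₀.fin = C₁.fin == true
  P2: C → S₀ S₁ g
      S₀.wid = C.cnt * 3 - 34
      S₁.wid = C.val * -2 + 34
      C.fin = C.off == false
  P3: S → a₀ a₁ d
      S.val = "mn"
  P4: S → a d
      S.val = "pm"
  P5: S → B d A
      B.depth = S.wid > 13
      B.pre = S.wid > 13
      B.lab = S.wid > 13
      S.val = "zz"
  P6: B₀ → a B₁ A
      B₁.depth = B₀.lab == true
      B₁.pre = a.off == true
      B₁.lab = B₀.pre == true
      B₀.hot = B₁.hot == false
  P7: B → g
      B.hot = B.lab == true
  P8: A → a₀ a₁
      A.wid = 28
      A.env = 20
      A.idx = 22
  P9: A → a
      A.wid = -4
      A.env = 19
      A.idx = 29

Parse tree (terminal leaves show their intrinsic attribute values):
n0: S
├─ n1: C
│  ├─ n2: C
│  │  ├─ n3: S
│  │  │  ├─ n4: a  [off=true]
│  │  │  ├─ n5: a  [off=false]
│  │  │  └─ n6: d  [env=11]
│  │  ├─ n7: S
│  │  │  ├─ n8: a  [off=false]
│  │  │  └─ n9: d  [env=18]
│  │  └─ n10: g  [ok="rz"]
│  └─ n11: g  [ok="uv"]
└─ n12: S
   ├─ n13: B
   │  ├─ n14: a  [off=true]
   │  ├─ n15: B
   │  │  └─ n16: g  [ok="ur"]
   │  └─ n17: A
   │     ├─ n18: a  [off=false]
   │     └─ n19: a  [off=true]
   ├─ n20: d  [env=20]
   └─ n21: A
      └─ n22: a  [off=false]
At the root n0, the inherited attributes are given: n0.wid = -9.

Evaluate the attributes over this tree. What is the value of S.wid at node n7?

22

1. n0.wid = -9  [given at root]
2. n1.off = false  [false]
3. n1.val = -1  [S₀.wid + 8]
4. n1.cnt = -8  [-8]
5. n2.off = false  [false]
6. n2.val = 6  [C₀.val * 2 + 8]
7. n2.cnt = 9  [C₀.cnt * -1 + 1]
8. n3.wid = -7  [C.cnt * 3 - 34]
9. n4.off = true  [terminal]
10. n5.off = false  [terminal]
11. n6.env = 11  [terminal]
12. n3.val = "mn"  ["mn"]
13. n7.wid = 22  [C.val * -2 + 34]
14. n8.off = false  [terminal]
15. n9.env = 18  [terminal]
16. n7.val = "pm"  ["pm"]
17. n10.ok = "rz"  [terminal]
18. n2.fin = true  [C.off == false]
19. n11.ok = "uv"  [terminal]
20. n1.fin = true  [C₁.fin == true]
21. n12.wid = 13  [13]
22. n13.depth = false  [S.wid > 13]
23. n13.pre = false  [S.wid > 13]
24. n13.lab = false  [S.wid > 13]
25. n14.off = true  [terminal]
26. n15.depth = false  [B₀.lab == true]
27. n15.pre = true  [a.off == true]
28. n15.lab = false  [B₀.pre == true]
29. n16.ok = "ur"  [terminal]
30. n15.hot = false  [B.lab == true]
31. n18.off = false  [terminal]
32. n19.off = true  [terminal]
33. n17.wid = 28  [28]
34. n17.env = 20  [20]
35. n17.idx = 22  [22]
36. n13.hot = true  [B₁.hot == false]
37. n20.env = 20  [terminal]
38. n22.off = false  [terminal]
39. n21.wid = -4  [-4]
40. n21.env = 19  [19]
41. n21.idx = 29  [29]
42. n12.val = "zz"  ["zz"]
43. n0.val = "ru"  ["ru"]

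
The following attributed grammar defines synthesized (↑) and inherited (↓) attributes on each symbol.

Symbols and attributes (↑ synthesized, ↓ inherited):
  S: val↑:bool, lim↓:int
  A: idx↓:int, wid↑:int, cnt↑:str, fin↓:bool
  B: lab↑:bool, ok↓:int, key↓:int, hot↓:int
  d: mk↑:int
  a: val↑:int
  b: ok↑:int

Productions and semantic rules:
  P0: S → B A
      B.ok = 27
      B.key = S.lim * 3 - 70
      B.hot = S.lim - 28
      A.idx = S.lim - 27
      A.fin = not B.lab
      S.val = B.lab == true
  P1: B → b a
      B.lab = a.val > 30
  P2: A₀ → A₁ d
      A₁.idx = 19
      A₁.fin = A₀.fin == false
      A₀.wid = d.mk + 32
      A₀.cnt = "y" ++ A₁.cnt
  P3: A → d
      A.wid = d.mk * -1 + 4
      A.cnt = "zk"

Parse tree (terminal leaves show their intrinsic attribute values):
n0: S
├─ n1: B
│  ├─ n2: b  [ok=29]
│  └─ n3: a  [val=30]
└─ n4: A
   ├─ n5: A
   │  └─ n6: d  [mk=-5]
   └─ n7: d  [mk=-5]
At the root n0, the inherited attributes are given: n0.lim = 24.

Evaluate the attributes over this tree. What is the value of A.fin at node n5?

1. n0.lim = 24  [given at root]
2. n1.ok = 27  [27]
3. n1.key = 2  [S.lim * 3 - 70]
4. n1.hot = -4  [S.lim - 28]
5. n2.ok = 29  [terminal]
6. n3.val = 30  [terminal]
7. n1.lab = false  [a.val > 30]
8. n4.idx = -3  [S.lim - 27]
9. n4.fin = true  [not B.lab]
10. n5.idx = 19  [19]
11. n5.fin = false  [A₀.fin == false]
12. n6.mk = -5  [terminal]
13. n5.wid = 9  [d.mk * -1 + 4]
14. n5.cnt = "zk"  ["zk"]
15. n7.mk = -5  [terminal]
16. n4.wid = 27  [d.mk + 32]
17. n4.cnt = "yzk"  ["y" ++ A₁.cnt]
18. n0.val = false  [B.lab == true]

false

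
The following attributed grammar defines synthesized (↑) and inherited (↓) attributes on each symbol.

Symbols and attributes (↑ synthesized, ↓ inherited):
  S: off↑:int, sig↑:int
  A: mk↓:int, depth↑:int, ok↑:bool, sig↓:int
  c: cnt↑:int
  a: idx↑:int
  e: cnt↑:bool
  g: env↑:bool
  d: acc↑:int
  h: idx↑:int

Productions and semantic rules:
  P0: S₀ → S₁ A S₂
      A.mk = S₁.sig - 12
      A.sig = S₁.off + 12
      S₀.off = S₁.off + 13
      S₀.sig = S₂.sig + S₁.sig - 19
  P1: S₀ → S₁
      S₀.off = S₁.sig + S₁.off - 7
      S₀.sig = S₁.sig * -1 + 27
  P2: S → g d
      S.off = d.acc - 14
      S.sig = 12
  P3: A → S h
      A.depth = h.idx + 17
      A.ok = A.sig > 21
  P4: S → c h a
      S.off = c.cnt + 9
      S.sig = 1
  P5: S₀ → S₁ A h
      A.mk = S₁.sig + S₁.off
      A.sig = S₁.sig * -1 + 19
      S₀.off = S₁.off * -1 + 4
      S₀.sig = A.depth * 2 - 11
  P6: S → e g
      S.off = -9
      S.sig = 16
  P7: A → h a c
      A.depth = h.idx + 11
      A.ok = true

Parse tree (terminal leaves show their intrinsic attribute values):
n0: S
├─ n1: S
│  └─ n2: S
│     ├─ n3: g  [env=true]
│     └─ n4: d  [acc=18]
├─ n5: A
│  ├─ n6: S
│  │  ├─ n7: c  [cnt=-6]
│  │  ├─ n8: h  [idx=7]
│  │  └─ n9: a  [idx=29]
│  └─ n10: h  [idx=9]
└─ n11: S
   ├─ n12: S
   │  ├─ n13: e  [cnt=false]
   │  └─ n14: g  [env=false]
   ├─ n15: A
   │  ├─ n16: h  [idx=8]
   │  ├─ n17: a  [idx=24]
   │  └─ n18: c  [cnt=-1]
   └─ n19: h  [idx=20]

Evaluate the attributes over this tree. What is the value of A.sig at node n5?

21

1. n3.env = true  [terminal]
2. n4.acc = 18  [terminal]
3. n2.off = 4  [d.acc - 14]
4. n2.sig = 12  [12]
5. n1.off = 9  [S₁.sig + S₁.off - 7]
6. n1.sig = 15  [S₁.sig * -1 + 27]
7. n5.mk = 3  [S₁.sig - 12]
8. n5.sig = 21  [S₁.off + 12]
9. n7.cnt = -6  [terminal]
10. n8.idx = 7  [terminal]
11. n9.idx = 29  [terminal]
12. n6.off = 3  [c.cnt + 9]
13. n6.sig = 1  [1]
14. n10.idx = 9  [terminal]
15. n5.depth = 26  [h.idx + 17]
16. n5.ok = false  [A.sig > 21]
17. n13.cnt = false  [terminal]
18. n14.env = false  [terminal]
19. n12.off = -9  [-9]
20. n12.sig = 16  [16]
21. n15.mk = 7  [S₁.sig + S₁.off]
22. n15.sig = 3  [S₁.sig * -1 + 19]
23. n16.idx = 8  [terminal]
24. n17.idx = 24  [terminal]
25. n18.cnt = -1  [terminal]
26. n15.depth = 19  [h.idx + 11]
27. n15.ok = true  [true]
28. n19.idx = 20  [terminal]
29. n11.off = 13  [S₁.off * -1 + 4]
30. n11.sig = 27  [A.depth * 2 - 11]
31. n0.off = 22  [S₁.off + 13]
32. n0.sig = 23  [S₂.sig + S₁.sig - 19]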